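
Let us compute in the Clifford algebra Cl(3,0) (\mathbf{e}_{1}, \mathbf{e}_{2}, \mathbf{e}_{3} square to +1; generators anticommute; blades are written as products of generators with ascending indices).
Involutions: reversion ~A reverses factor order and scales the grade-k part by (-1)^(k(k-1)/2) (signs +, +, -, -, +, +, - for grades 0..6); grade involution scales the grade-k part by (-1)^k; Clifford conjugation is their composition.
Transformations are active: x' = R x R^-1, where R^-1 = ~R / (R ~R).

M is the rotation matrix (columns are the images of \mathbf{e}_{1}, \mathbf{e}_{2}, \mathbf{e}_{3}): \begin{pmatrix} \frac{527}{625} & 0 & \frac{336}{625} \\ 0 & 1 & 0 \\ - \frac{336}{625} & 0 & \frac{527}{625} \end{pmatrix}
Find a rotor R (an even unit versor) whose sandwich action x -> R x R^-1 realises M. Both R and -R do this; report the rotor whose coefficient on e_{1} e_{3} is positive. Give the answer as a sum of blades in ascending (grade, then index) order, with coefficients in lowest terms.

Method: write R = a + b12*e_{1} e_{2} + b13*e_{1} e_{3} + b23*e_{2} e_{3} with a^2 + b12^2 + b13^2 + b23^2 = 1 (so R^-1 = ~R). Expanding the columns R e_j ~R gives tr M = 4a^2 - 1 and, from the antisymmetric part, M21 - M12 = -4a*b12, M13 - M31 = 4a*b13, M32 - M23 = -4a*b23.
Here tr M = \frac{1679}{625}, so a^2 = (1 + tr M)/4 = \frac{576}{625} and a = ±\frac{24}{25}. Taking a = \frac{24}{25}: M21 - M12 = 0, M13 - M31 = \frac{672}{625}, M32 - M23 = 0, giving b12 = 0, b13 = \frac{7}{25}, b23 = 0, i.e. R = \frac{24}{25} + \frac{7}{25} e_{1} e_{3}.
Its e_{1} e_{3} coefficient is already positive.
Answer: \frac{24}{25} + \frac{7}{25} e_{1} e_{3}. Sheet selection: the two-to-one cover makes ±R indistinguishable at the matrix level (trace \frac{1679}{625}), so uniqueness comes from the required sign on e_{1} e_{3}.


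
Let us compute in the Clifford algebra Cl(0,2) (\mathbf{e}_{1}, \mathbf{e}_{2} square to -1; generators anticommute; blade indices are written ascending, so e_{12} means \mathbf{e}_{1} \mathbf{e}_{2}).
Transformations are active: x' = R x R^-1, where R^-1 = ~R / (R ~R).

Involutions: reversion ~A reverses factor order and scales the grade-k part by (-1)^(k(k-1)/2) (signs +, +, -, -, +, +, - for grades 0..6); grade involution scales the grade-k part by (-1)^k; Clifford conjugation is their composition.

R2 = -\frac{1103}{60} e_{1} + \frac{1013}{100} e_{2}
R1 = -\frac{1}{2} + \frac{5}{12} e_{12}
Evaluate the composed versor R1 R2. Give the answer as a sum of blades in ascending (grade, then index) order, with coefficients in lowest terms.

Distribute over the terms of R1 (each basis-blade product reordered to ascending indices, repeated generators contracted through their squares):
(-\frac{1}{2}) R2 = \frac{1103}{120} e_{1} - \frac{1013}{200} e_{2}
(\frac{5}{12} e_{12}) R2 = -\frac{1013}{240} e_{1} - \frac{1103}{144} e_{2}
Summing the partial products and collecting blades:
Answer: \frac{1193}{240} e_{1} - \frac{45809}{3600} e_{2}


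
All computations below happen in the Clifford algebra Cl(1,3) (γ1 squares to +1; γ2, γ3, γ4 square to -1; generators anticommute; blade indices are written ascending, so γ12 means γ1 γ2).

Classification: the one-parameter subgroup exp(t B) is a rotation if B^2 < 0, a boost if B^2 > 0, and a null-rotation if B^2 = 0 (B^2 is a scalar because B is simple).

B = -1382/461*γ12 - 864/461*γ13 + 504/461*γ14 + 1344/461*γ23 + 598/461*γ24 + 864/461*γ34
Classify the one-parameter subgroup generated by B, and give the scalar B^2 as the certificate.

B^2 term by term: the squares give (-1382/461)^2*(γ12)^2 + (-864/461)^2*(γ13)^2 + (504/461)^2*(γ14)^2 + (1344/461)^2*(γ23)^2 + (598/461)^2*(γ24)^2 + (864/461)^2*(γ34)^2 = 1909924/212521*(+1) + 746496/212521*(+1) + 254016/212521*(+1) + 1806336/212521*(-1) + 357604/212521*(-1) + 746496/212521*(-1) = 0 (each basis 2-blade squares to minus the product of its generators' squares); cross terms between blades sharing an index anticommute and cancel; the commuting (index-disjoint) pairs give grade-4 terms 2*c*c'*(blade product), which cancel blade by blade — γ1234: -2388096/212521 + 1033344/212521 + 1354752/212521 = 0 — confirming B is simple. So B^2 = 0.
Answer: null-rotation, certificate B^2 = 0. The invariant at work: B^2 = 0 is unchanged by conjugation, hence its sign classifies the subgroup whatever basis B is written in.


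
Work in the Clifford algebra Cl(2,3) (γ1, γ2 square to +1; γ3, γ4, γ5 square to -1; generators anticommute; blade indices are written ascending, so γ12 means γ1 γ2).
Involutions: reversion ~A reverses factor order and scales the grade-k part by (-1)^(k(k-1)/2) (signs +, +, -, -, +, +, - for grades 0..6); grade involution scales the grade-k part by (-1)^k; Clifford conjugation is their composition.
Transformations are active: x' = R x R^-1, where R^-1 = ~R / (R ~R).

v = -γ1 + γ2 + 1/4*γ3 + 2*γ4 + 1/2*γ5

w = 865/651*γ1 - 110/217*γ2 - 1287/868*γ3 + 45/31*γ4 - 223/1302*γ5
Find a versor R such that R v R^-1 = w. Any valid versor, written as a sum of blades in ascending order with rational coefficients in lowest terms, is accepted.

Reasoning: v^2 = w^2 = -37/16 since conjugation preserves the quadratic form; R = v + w = 214/651*γ1 + 107/217*γ2 - 535/434*γ3 + 107/31*γ4 + 214/651*γ5 is then valid when invertible, keeping its own part and reversing (v - w)/2.
Answer: 214/651*γ1 + 107/217*γ2 - 535/434*γ3 + 107/31*γ4 + 214/651*γ5


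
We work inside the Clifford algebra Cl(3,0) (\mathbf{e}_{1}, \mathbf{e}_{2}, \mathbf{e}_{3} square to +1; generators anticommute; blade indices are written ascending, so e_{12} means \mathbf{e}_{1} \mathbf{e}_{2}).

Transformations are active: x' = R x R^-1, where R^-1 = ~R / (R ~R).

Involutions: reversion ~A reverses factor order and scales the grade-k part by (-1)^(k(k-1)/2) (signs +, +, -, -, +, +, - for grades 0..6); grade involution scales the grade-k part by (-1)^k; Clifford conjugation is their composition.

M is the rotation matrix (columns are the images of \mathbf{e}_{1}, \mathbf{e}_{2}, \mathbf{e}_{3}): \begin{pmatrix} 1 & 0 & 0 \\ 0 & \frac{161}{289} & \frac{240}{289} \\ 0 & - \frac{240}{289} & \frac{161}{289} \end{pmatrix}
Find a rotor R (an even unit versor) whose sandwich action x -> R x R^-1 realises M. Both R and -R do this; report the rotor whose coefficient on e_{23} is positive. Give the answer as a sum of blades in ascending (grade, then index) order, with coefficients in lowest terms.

Method: write R = a + b12*e_{12} + b13*e_{13} + b23*e_{23} with a^2 + b12^2 + b13^2 + b23^2 = 1 (so R^-1 = ~R). Expanding the columns R e_j ~R gives tr M = 4a^2 - 1 and, from the antisymmetric part, M21 - M12 = -4a*b12, M13 - M31 = 4a*b13, M32 - M23 = -4a*b23.
Here tr M = \frac{611}{289}, so a^2 = (1 + tr M)/4 = \frac{225}{289} and a = ±\frac{15}{17}. Taking a = \frac{15}{17}: M21 - M12 = 0, M13 - M31 = 0, M32 - M23 = -\frac{480}{289}, giving b12 = 0, b13 = 0, b23 = \frac{8}{17}, i.e. R = \frac{15}{17} + \frac{8}{17} e_{23}.
Its e_{23} coefficient is already positive.
Answer: \frac{15}{17} + \frac{8}{17} e_{23}. Note: both R and -R realise this M (trace \frac{611}{289}); the covering map identifies them, and the e_{23}-coefficient sign is the tie-breaker.


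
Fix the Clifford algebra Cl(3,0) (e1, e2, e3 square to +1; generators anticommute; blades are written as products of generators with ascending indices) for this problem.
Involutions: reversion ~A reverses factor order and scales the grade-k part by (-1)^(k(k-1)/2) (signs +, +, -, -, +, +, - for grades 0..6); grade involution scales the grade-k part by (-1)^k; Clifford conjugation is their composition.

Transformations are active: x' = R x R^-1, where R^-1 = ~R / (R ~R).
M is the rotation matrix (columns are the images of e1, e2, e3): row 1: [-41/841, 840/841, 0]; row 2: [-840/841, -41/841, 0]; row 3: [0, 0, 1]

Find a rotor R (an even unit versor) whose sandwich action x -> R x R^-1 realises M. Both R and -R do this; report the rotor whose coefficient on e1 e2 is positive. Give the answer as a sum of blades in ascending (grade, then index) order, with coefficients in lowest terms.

Method: write R = a + b12*e1 e2 + b13*e1 e3 + b23*e2 e3 with a^2 + b12^2 + b13^2 + b23^2 = 1 (so R^-1 = ~R). Expanding the columns R e_j ~R gives tr M = 4a^2 - 1 and, from the antisymmetric part, M21 - M12 = -4a*b12, M13 - M31 = 4a*b13, M32 - M23 = -4a*b23.
Here tr M = 759/841, so a^2 = (1 + tr M)/4 = 400/841 and a = ±20/29. Taking a = 20/29: M21 - M12 = -1680/841, M13 - M31 = 0, M32 - M23 = 0, giving b12 = 21/29, b13 = 0, b23 = 0, i.e. R = 20/29 + 21/29*e1 e2.
Its e1 e2 coefficient is already positive.
Answer: 20/29 + 21/29*e1 e2. Note: both R and -R realise this M (trace 759/841); the covering map identifies them, and the e1 e2-coefficient sign is the tie-breaker.


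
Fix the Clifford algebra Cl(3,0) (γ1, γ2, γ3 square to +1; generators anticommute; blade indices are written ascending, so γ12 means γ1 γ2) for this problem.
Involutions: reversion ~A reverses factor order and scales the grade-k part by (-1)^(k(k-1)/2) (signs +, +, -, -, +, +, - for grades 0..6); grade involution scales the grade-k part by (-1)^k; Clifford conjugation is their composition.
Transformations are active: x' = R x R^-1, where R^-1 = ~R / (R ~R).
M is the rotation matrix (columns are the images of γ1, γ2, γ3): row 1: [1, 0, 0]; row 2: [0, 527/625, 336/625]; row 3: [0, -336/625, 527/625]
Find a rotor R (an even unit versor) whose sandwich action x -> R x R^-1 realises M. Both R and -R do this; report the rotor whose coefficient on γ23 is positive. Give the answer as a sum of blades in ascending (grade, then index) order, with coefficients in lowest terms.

Method: write R = a + b12*γ12 + b13*γ13 + b23*γ23 with a^2 + b12^2 + b13^2 + b23^2 = 1 (so R^-1 = ~R). Expanding the columns R e_j ~R gives tr M = 4a^2 - 1 and, from the antisymmetric part, M21 - M12 = -4a*b12, M13 - M31 = 4a*b13, M32 - M23 = -4a*b23.
Here tr M = 1679/625, so a^2 = (1 + tr M)/4 = 576/625 and a = ±24/25. Taking a = 24/25: M21 - M12 = 0, M13 - M31 = 0, M32 - M23 = -672/625, giving b12 = 0, b13 = 0, b23 = 7/25, i.e. R = 24/25 + 7/25*γ23.
Its γ23 coefficient is already positive.
Answer: 24/25 + 7/25*γ23. Note: both R and -R realise this M (trace 1679/625); the covering map identifies them, and the γ23-coefficient sign is the tie-breaker.


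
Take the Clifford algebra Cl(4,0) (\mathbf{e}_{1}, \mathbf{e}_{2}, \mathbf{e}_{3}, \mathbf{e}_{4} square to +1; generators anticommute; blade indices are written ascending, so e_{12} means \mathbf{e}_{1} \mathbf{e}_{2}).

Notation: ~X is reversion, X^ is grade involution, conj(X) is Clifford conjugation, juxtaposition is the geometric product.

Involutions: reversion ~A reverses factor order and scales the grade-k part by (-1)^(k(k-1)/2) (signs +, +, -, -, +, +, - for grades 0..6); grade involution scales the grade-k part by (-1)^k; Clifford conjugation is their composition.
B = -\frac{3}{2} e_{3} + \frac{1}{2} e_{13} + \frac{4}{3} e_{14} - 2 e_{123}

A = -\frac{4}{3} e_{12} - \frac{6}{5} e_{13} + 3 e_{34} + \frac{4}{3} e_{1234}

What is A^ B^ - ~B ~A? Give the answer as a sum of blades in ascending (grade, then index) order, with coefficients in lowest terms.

first term: \frac{3}{5} - \frac{9}{5} e_{1} - \frac{12}{5} e_{2} + \frac{8}{3} e_{3} - \frac{11}{6} e_{4} + 4 e_{13} - \frac{3}{2} e_{14} - \frac{10}{9} e_{23} + \frac{22}{9} e_{24} + \frac{8}{5} e_{34} - 2 e_{123} - 8 e_{124}
second term: \frac{3}{5} + \frac{9}{5} e_{1} + \frac{12}{5} e_{2} - \frac{8}{3} e_{3} + \frac{11}{6} e_{4} - 4 e_{13} + \frac{3}{2} e_{14} + \frac{10}{9} e_{23} - \frac{22}{9} e_{24} - \frac{8}{5} e_{34} - 2 e_{123} - 8 e_{124}
Answer: -\frac{18}{5} e_{1} - \frac{24}{5} e_{2} + \frac{16}{3} e_{3} - \frac{11}{3} e_{4} + 8 e_{13} - 3 e_{14} - \frac{20}{9} e_{23} + \frac{44}{9} e_{24} + \frac{16}{5} e_{34}


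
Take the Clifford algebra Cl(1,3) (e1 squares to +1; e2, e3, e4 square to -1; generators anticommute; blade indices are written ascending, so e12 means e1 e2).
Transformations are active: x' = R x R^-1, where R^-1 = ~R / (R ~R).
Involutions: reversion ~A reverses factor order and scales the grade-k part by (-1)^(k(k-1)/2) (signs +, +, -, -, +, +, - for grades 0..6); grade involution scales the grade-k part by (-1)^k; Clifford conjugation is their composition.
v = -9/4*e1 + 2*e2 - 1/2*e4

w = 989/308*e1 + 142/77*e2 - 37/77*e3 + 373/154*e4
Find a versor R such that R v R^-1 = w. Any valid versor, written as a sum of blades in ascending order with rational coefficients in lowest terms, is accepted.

Construction: equal norms (both 13/16) license R = v + w = 74/77*e1 + 296/77*e2 - 37/77*e3 + 148/77*e4 — nothing changes along that direction, while (v - w)/2 changes sign, so v maps onto w.
Answer: 74/77*e1 + 296/77*e2 - 37/77*e3 + 148/77*e4


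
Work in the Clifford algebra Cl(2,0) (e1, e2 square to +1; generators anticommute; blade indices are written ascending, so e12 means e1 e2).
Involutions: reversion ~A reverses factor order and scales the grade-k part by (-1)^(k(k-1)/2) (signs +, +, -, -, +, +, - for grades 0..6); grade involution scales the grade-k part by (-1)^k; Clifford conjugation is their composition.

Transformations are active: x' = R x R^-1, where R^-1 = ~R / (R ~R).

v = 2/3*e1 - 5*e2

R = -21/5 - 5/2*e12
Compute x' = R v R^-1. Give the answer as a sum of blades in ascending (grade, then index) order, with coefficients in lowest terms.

~R = -21/5 + 5/2*e12, and R ~R = 2389/100, so R^-1 = ~R / (2389/100).
R v = 97/10*e1 + 68/3*e2
Answer: -29222/7167*e1 - 7095/2389*e2


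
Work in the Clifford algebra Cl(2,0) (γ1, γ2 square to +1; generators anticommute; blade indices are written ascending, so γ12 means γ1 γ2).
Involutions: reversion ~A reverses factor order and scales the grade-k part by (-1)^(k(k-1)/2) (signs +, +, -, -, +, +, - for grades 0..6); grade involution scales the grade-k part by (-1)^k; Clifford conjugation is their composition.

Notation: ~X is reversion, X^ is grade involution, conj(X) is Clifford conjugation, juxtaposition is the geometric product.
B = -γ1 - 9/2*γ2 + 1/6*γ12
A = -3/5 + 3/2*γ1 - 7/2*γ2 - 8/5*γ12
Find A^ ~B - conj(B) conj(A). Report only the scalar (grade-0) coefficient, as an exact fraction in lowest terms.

first term: -871/60 + 503/60*γ1 + 27/20*γ2 + 207/20*γ12
second term: 871/60 - 503/60*γ1 - 27/20*γ2 + 207/20*γ12
Answer: -871/30


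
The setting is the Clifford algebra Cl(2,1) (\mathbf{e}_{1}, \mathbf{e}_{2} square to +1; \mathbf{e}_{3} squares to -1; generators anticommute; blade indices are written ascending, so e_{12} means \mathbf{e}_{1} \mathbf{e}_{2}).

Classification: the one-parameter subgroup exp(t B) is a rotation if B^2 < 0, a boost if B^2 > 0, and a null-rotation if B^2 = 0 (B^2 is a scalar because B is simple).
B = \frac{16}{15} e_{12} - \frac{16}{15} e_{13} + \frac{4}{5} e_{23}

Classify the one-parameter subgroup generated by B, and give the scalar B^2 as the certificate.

B^2 term by term: the squares give (\frac{16}{15})^2*(e_{12})^2 + (-\frac{16}{15})^2*(e_{13})^2 + (\frac{4}{5})^2*(e_{23})^2 = \frac{256}{225}*(-1) + \frac{256}{225}*(+1) + \frac{16}{25}*(+1) = \frac{16}{25} (each basis 2-blade squares to minus the product of its generators' squares); cross terms between blades sharing an index anticommute and cancel. So B^2 = \frac{16}{25}.
Answer: boost, certificate B^2 = \frac{16}{25}. The class reads off the invariant scalar \frac{16}{25} directly.


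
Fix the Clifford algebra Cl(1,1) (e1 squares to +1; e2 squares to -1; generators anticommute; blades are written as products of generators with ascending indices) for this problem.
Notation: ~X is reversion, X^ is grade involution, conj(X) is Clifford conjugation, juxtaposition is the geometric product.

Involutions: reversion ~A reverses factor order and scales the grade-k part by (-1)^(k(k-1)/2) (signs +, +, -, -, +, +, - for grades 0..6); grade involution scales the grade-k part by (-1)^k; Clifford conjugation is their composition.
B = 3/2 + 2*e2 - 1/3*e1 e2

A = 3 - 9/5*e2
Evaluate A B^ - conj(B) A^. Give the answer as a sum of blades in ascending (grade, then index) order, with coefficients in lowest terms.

first term: 9/10 + 3/5*e1 - 87/10*e2 - e1 e2
second term: 81/10 - 3/5*e1 - 33/10*e2 + e1 e2
Answer: -36/5 + 6/5*e1 - 27/5*e2 - 2*e1 e2


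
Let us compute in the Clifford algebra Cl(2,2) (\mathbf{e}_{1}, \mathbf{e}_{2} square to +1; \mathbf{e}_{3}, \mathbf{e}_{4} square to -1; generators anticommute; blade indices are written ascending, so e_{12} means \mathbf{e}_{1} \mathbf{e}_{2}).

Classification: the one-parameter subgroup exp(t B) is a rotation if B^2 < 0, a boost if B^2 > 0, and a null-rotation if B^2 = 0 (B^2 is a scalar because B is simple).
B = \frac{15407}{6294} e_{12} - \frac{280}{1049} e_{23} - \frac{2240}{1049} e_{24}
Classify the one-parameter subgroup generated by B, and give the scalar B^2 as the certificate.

B^2 term by term: the squares give (\frac{15407}{6294})^2*(e_{12})^2 + (-\frac{280}{1049})^2*(e_{23})^2 + (-\frac{2240}{1049})^2*(e_{24})^2 = \frac{237375649}{39614436}*(-1) + \frac{78400}{1100401}*(+1) + \frac{5017600}{1100401}*(+1) = -\frac{49}{36} (each basis 2-blade squares to minus the product of its generators' squares); cross terms between blades sharing an index anticommute and cancel. So B^2 = -\frac{49}{36}.
Answer: rotation, certificate B^2 = -\frac{49}{36}. The scalar -\frac{49}{36} is the complete invariant here: its sign names the subgroup type.


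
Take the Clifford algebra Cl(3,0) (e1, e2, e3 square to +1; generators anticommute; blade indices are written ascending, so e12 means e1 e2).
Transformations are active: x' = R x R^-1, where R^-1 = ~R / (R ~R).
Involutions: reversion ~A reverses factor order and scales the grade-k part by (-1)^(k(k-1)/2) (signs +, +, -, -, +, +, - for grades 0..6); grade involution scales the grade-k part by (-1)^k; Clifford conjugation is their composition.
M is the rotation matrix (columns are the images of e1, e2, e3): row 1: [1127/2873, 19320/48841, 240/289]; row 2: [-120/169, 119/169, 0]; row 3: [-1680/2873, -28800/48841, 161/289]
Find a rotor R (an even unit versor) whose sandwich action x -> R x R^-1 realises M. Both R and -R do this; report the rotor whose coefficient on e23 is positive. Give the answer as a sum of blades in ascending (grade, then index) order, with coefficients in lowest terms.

Method: write R = a + b12*e12 + b13*e13 + b23*e23 with a^2 + b12^2 + b13^2 + b23^2 = 1 (so R^-1 = ~R). Expanding the columns R e_j ~R gives tr M = 4a^2 - 1 and, from the antisymmetric part, M21 - M12 = -4a*b12, M13 - M31 = 4a*b13, M32 - M23 = -4a*b23.
Here tr M = 80759/48841, so a^2 = (1 + tr M)/4 = 32400/48841 and a = ±180/221. Taking a = 180/221: M21 - M12 = -54000/48841, M13 - M31 = 69120/48841, M32 - M23 = -28800/48841, giving b12 = 75/221, b13 = 96/221, b23 = 40/221, i.e. R = 180/221 + 75/221*e12 + 96/221*e13 + 40/221*e23.
Its e23 coefficient is already positive.
Answer: 180/221 + 75/221*e12 + 96/221*e13 + 40/221*e23. Key observation: the double cover Spin(3) -> SO(3) sends R and -R to the same matrix (trace 80759/48841 here), so the stated sign of the e23 coefficient is what selects one sheet.


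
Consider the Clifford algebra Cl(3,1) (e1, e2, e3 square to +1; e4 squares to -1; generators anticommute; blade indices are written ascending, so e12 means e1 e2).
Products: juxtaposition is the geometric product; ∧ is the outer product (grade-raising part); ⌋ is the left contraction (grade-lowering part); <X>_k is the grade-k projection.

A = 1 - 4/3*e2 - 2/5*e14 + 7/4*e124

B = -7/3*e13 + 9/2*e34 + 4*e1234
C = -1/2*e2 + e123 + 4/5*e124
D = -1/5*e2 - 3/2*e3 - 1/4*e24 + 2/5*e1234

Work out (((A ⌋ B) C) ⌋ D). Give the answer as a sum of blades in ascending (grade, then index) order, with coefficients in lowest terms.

step 1: -7*e3 - 7/3*e13 - 8/5*e23 + 9/2*e34 + 16/3*e134 + 4*e1234
step 2: 8/5*e1 - 7/3*e2 + 12/5*e3 + 4*e4 - 7*e12 - 233/30*e23 - 16/3*e24 - 143/30*e123 - 9/2*e124 - 18/25*e134 - 247/60*e234 - 124/15*e1234
step 3: 113/75 + 247/150*e1 - 161/125*e2 + 9/5*e3 + 249/100*e4 + 32/15*e13 + 233/75*e14 + 14/5*e34 + 8/5*e123 + 24/25*e124 + 14/15*e134 + 16/25*e234
Answer: 113/75 + 247/150*e1 - 161/125*e2 + 9/5*e3 + 249/100*e4 + 32/15*e13 + 233/75*e14 + 14/5*e34 + 8/5*e123 + 24/25*e124 + 14/15*e134 + 16/25*e234


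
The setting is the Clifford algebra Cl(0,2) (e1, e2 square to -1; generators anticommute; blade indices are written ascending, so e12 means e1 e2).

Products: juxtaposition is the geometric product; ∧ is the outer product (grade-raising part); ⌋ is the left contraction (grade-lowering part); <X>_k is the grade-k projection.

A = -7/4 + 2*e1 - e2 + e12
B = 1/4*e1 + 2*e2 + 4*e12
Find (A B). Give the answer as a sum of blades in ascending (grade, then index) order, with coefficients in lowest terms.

step 1: -5/2 - 103/16*e1 - 45/4*e2 - 11/4*e12
Answer: -5/2 - 103/16*e1 - 45/4*e2 - 11/4*e12


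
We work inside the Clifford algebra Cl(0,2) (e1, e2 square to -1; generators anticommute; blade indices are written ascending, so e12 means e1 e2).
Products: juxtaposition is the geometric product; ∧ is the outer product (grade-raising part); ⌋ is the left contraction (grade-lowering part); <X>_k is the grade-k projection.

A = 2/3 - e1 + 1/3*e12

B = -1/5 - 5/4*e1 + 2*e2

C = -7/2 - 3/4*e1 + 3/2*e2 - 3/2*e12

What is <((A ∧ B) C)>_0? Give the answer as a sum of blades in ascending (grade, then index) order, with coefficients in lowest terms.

step 1: -2/15 - 19/30*e1 + 4/3*e2 - 31/15*e12
step 2: -613/120 + 41/12*e1 - 64/15*e2 + 449/60*e12
step 3: -613/120
Answer: -613/120


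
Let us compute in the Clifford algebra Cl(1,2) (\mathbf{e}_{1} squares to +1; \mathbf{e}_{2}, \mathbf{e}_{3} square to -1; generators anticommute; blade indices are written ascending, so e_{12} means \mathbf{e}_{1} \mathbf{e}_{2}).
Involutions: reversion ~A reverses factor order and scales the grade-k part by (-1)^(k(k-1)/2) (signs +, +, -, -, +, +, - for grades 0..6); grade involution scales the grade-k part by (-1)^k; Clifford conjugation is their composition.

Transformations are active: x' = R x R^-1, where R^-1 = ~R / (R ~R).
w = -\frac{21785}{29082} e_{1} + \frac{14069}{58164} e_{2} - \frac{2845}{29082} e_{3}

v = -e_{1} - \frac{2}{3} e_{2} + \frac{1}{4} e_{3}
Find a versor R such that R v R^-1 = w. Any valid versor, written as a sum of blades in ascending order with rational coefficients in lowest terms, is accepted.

Since q(v) = q(w) = \frac{71}{144}, the sum R = v + w = -\frac{50867}{29082} e_{1} - \frac{24707}{58164} e_{2} + \frac{8851}{58164} e_{3} does the job whenever invertible.
Answer: -\frac{50867}{29082} e_{1} - \frac{24707}{58164} e_{2} + \frac{8851}{58164} e_{3}


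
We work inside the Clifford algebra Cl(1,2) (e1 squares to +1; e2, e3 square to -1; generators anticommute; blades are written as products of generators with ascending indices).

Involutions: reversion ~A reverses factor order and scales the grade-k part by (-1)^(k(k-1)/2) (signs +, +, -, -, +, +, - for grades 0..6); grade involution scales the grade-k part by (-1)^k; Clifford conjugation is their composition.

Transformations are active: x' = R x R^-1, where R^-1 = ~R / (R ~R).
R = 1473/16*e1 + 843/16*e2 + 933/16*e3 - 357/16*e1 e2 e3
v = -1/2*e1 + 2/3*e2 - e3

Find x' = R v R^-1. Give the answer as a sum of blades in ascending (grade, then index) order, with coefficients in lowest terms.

~R = 1473/16*e1 + 843/16*e2 + 933/16*e3 + 357/16*e1 e2 e3, and R ~R = 89505/32, so R^-1 = ~R / (89505/32).
R v = -731/32 + 2093/32*e1 e2 - 2489/32*e1 e3 - 2573/32*e2 e3
Answer: 653/2340*e1 - 67/234*e2 + 851/780*e3


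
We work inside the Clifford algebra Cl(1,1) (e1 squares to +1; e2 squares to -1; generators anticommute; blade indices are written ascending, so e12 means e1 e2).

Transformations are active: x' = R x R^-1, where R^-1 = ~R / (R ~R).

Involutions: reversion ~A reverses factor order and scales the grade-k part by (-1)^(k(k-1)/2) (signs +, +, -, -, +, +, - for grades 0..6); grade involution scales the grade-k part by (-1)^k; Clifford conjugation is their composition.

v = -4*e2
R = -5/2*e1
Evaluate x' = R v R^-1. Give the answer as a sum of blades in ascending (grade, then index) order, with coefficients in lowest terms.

~R = -5/2*e1, and R ~R = 25/4, so R^-1 = ~R / (25/4).
R v = 10*e12
Answer: 4*e2


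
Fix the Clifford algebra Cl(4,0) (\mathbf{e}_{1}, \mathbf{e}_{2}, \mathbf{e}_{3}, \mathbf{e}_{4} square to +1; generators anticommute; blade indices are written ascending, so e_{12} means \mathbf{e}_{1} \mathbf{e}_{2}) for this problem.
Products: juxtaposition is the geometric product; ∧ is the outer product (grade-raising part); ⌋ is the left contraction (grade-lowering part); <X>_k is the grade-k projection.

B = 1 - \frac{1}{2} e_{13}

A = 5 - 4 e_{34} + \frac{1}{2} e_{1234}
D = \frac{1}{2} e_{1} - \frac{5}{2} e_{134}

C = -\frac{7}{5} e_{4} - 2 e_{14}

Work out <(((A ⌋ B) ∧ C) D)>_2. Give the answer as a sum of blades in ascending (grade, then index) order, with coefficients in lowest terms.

step 1: 5 - \frac{5}{2} e_{13}
step 2: -7 e_{4} - 10 e_{14} + \frac{7}{2} e_{134}
step 3: \frac{35}{4} + 25 e_{3} + 5 e_{4} + \frac{35}{2} e_{13} + \frac{7}{2} e_{14} + \frac{7}{4} e_{34}
step 4: \frac{35}{2} e_{13} + \frac{7}{2} e_{14} + \frac{7}{4} e_{34}
Answer: \frac{35}{2} e_{13} + \frac{7}{2} e_{14} + \frac{7}{4} e_{34}


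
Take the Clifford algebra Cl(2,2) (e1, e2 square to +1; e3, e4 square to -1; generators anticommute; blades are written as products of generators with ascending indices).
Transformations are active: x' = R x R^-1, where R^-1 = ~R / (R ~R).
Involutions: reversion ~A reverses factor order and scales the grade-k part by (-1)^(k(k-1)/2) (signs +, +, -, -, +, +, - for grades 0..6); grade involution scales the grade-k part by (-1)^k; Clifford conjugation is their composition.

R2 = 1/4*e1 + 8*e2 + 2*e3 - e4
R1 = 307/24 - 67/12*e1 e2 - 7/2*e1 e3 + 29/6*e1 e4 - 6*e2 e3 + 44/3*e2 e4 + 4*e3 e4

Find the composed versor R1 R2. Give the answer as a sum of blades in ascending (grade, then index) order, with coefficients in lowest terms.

Distribute over the terms of R2 (each basis-blade product reordered to ascending indices, repeated generators contracted through their squares):
R1 (1/4*e1) = 307/96*e1 + 67/48*e2 + 7/8*e3 - 29/24*e4 - 3/2*e1 e2 e3 + 11/3*e1 e2 e4 + e1 e3 e4
R1 (8*e2) = -134/3*e1 + 307/3*e2 + 48*e3 - 352/3*e4 + 28*e1 e2 e3 - 116/3*e1 e2 e4 + 32*e2 e3 e4
R1 (2*e3) = 7*e1 + 12*e2 + 307/12*e3 + 8*e4 - 67/6*e1 e2 e3 - 29/3*e1 e3 e4 - 88/3*e2 e3 e4
R1 (-e4) = 29/6*e1 + 44/3*e2 + 4*e3 - 307/24*e4 + 67/12*e1 e2 e4 + 7/2*e1 e3 e4 + 6*e2 e3 e4
Summing the partial products and collecting blades:
Answer: -2845/96*e1 + 6259/48*e2 + 1883/24*e3 - 370/3*e4 + 46/3*e1 e2 e3 - 353/12*e1 e2 e4 - 31/6*e1 e3 e4 + 26/3*e2 e3 e4


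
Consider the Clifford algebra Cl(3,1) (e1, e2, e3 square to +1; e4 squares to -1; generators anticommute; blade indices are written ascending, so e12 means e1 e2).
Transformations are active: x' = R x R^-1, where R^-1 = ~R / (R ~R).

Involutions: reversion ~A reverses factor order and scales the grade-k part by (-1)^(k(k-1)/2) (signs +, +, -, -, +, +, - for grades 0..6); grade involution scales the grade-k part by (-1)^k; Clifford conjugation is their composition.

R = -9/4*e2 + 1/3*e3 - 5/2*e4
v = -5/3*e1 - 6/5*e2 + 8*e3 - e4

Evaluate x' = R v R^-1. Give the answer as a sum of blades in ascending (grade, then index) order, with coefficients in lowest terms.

~R = -9/4*e2 + 1/3*e3 - 5/2*e4, and R ~R = -155/144, so R^-1 = ~R / (-155/144).
R v = 43/15 - 15/4*e12 + 5/9*e13 - 25/6*e14 - 88/5*e23 - 3/4*e24 + 59/3*e34
Answer: 5/3*e1 + 10218/775*e2 - 7576/775*e3 + 2219/155*e4


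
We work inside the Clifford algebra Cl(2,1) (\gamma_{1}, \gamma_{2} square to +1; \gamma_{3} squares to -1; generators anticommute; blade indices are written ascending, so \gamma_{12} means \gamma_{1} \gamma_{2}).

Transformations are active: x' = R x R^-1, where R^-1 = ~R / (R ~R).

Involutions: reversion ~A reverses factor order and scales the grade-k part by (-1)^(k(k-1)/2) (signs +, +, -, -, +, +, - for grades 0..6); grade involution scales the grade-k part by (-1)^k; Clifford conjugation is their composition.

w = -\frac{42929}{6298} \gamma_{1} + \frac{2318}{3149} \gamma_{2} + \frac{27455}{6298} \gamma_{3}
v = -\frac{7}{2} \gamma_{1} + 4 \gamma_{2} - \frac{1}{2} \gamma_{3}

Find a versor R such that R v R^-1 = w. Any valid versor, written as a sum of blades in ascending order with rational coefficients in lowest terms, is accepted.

Reasoning: v^2 = w^2 = 28 since conjugation preserves the quadratic form; R = v + w = -\frac{32486}{3149} \gamma_{1} + \frac{14914}{3149} \gamma_{2} + \frac{12153}{3149} \gamma_{3} is then valid when invertible, keeping its own part and reversing (v - w)/2.
Answer: -\frac{32486}{3149} \gamma_{1} + \frac{14914}{3149} \gamma_{2} + \frac{12153}{3149} \gamma_{3}


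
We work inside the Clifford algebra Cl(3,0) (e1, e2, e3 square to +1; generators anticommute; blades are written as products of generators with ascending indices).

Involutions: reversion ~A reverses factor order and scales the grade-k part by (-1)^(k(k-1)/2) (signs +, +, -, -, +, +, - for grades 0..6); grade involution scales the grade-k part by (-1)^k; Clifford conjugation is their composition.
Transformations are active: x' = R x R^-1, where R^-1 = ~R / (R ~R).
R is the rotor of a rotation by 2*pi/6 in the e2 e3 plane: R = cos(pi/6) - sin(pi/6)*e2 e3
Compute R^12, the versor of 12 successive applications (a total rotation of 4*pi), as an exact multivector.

Half-angle bookkeeping: 12 applications in e2 e3 add up to rotor phase 12*pi/6 = 2*pi, so R^12 = cos(2*pi) - sin(2*pi)*e2 e3.
cos(2*pi) = 1 and sin(2*pi) = 0, so R^12 = 1. The total rotation 4*pi is 2 full turns, so every vector returns to itself, yet the rotor is +1, back on the identity sheet (an even number of 2*pi turns).
Answer: 1


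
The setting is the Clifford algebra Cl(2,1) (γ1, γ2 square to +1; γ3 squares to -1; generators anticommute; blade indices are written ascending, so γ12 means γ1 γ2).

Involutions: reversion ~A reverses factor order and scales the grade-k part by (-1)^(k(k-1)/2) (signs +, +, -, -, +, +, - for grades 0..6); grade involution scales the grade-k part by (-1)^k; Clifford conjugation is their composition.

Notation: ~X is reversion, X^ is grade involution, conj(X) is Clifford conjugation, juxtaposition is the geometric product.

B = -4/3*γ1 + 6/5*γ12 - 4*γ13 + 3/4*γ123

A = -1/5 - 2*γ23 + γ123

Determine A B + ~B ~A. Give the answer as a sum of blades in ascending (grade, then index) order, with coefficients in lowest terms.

first term: 3/4 - 37/30*γ1 + 4*γ2 - 6/5*γ3 - 206/25*γ12 + 16/5*γ13 - 4/3*γ23 + 151/60*γ123
second term: 3/4 - 37/30*γ1 + 4*γ2 - 6/5*γ3 + 206/25*γ12 - 16/5*γ13 + 4/3*γ23 - 151/60*γ123
Answer: 3/2 - 37/15*γ1 + 8*γ2 - 12/5*γ3


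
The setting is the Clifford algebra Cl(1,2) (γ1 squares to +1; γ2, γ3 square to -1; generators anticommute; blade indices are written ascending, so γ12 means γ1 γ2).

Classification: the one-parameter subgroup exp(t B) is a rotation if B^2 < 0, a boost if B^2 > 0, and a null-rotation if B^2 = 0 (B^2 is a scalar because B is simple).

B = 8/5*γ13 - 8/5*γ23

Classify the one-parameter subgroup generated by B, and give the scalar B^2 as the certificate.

B^2 term by term: the squares give (8/5)^2*(γ13)^2 + (-8/5)^2*(γ23)^2 = 64/25*(+1) + 64/25*(-1) = 0 (each basis 2-blade squares to minus the product of its generators' squares); cross terms between blades sharing an index anticommute and cancel. So B^2 = 0.
Answer: null-rotation, certificate B^2 = 0. The scalar 0 is the complete invariant here: its sign names the subgroup type.


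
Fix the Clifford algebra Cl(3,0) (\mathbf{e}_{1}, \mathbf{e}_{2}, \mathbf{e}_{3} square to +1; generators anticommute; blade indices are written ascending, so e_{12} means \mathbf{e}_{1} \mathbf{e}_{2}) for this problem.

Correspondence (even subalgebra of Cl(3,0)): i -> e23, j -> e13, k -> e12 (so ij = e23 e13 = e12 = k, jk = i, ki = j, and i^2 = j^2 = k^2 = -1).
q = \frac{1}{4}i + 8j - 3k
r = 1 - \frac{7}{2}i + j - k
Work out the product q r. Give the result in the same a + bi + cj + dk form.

In blades: q = -3 e_{12} + 8 e_{13} + \frac{1}{4} e_{23}, r = 1 - e_{12} + e_{13} - \frac{7}{2} e_{23}.
Distribute q over r term by term (generator squares from the signature, products reordered to ascending indices): (-3 e_{12})*r = -3 - 3 e_{12} + \frac{21}{2} e_{13} + 3 e_{23}; (8 e_{13})*r = -8 + 28 e_{12} + 8 e_{13} - 8 e_{23}; (\frac{1}{4} e_{23})*r = \frac{7}{8} + \frac{1}{4} e_{12} + \frac{1}{4} e_{13} + \frac{1}{4} e_{23}.
Sum: -\frac{81}{8} + \frac{101}{4} e_{12} + \frac{75}{4} e_{13} - \frac{19}{4} e_{23}; translating back through the correspondence:
Answer: -\frac{81}{8} - \frac{19}{4}i + \frac{75}{4}j + \frac{101}{4}k


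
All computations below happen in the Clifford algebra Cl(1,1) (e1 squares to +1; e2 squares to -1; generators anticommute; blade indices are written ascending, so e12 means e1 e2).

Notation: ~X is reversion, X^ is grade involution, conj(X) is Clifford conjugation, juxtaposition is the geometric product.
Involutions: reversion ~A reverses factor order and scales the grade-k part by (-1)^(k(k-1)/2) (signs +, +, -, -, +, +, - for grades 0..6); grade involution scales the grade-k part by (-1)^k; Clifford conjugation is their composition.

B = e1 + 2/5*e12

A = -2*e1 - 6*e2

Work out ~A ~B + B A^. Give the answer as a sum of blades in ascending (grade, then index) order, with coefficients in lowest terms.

first term: -2 + 12/5*e1 + 4/5*e2 + 6*e12
second term: 2 - 12/5*e1 - 4/5*e2 + 6*e12
Answer: 12*e12


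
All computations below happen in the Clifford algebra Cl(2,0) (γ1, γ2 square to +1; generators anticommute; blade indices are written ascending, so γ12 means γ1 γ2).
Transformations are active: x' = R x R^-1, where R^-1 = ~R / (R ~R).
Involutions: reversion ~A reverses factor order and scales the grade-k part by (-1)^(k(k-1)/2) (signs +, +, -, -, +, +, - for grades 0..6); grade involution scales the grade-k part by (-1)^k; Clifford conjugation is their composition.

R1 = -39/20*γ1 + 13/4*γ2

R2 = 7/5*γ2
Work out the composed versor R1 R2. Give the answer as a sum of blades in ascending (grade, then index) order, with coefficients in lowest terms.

Distribute over the terms of R2 (each basis-blade product reordered to ascending indices, repeated generators contracted through their squares):
R1 (7/5*γ2) = 91/20 - 273/100*γ12
Answer: 91/20 - 273/100*γ12


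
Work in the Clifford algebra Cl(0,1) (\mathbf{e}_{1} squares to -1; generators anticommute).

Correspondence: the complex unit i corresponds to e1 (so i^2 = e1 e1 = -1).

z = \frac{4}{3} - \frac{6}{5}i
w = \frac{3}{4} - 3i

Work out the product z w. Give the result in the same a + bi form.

In blades: z = \frac{4}{3} - \frac{6}{5} e_{1}, w = \frac{3}{4} - 3 e_{1}.
Distribute z over w term by term (generator squares from the signature, products reordered to ascending indices): (\frac{4}{3})*w = 1 - 4 e_{1}; (-\frac{6}{5} e_{1})*w = -\frac{18}{5} - \frac{9}{10} e_{1}.
Sum: -\frac{13}{5} - \frac{49}{10} e_{1}; translating back through the correspondence:
Answer: -\frac{13}{5} - \frac{49}{10}i


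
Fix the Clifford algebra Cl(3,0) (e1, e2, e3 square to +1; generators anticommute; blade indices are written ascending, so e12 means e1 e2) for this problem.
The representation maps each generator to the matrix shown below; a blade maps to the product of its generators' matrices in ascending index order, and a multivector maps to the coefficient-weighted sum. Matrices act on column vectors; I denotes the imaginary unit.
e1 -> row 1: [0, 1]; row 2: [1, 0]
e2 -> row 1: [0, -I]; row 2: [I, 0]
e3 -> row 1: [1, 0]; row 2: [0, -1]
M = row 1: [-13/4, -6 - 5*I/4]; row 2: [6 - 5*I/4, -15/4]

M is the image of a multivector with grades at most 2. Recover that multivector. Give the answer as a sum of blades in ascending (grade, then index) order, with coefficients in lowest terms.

Method: 1, rho(e1), rho(e2), rho(e3) form a trace-orthogonal basis of the 2x2 complex matrices (tr(X Y) = 2 if X = Y, else 0), so M = m0*1 + m1*rho(e1) + m2*rho(e2) + m3*rho(e3) with m0 = tr(M)/2 = -7/2, m1 = tr(M rho(e1))/2 = -5*I/4, m2 = tr(M rho(e2))/2 = -6*I, m3 = tr(M rho(e3))/2 = 1/4.
Multiplying table entries, the bivector images are rho(e12) = I*rho(e3), rho(e13) = -I*rho(e2), rho(e23) = I*rho(e1); with real blade coefficients the real parts of m0..m3 are the coefficients of 1, e1, e2, e3 and the imaginary parts give the bivectors (e23: Im m1, e13: -Im m2, e12: Im m3).
Answer: -7/2 + 1/4*e3 + 6*e13 - 5/4*e23


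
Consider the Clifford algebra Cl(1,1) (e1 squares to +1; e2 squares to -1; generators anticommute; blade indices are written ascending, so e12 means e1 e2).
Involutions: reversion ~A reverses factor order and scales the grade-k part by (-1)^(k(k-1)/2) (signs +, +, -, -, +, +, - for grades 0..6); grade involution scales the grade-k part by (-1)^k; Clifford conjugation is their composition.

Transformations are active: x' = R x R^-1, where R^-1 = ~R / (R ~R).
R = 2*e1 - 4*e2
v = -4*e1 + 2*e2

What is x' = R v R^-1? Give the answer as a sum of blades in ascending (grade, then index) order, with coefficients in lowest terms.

~R = 2*e1 - 4*e2, and R ~R = -12, so R^-1 = ~R / (-12).
R v = -12*e12
Answer: 4*e1 - 2*e2


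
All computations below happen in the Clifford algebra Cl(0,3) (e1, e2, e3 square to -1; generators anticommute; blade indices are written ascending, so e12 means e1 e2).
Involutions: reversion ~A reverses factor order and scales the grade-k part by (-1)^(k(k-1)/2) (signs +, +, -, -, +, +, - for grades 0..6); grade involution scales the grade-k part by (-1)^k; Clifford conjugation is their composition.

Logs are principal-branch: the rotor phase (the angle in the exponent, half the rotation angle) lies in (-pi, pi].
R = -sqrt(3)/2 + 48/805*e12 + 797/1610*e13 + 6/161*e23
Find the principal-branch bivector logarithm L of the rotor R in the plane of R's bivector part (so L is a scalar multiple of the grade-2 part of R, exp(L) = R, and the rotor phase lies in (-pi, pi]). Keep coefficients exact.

The scalar part of R is -sqrt(3)/2, and that scalar determines the rotor phase on the principal branch; recovering the unit plane as bivector-part over sine of the phase gives L = phase * plane.
Concretely: cos(phase) = -sqrt(3)/2 gives phase = ±5*pi/6, and since phase/sin(phase) is even the sign is immaterial: L = (phase/sin(phase)) * <R>_2 = (5*pi/3) * <R>_2.
Answer: 16*pi/161*e12 + 797*pi/966*e13 + 10*pi/161*e23


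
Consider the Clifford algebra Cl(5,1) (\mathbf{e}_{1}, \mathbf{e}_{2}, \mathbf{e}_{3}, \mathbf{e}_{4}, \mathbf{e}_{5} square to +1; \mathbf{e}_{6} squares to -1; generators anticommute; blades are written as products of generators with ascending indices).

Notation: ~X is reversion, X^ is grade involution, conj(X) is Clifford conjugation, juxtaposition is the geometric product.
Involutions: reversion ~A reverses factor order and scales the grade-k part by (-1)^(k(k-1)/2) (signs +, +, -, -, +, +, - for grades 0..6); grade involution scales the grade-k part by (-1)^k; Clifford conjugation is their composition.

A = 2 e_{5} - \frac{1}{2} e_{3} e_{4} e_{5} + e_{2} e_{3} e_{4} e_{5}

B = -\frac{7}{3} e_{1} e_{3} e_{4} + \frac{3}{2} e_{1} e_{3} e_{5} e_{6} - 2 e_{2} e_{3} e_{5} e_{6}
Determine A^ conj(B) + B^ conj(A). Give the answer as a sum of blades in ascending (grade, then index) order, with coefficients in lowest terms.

first term: -\frac{7}{6} e_{1} e_{5} + 2 e_{4} e_{6} + \frac{7}{3} e_{1} e_{2} e_{5} - 3 e_{1} e_{3} e_{6} - \frac{3}{4} e_{1} e_{4} e_{6} + 4 e_{2} e_{3} e_{6} + e_{2} e_{4} e_{6} + \frac{3}{2} e_{1} e_{2} e_{4} e_{6} - \frac{14}{3} e_{1} e_{3} e_{4} e_{5}
second term: \frac{7}{6} e_{1} e_{5} - 2 e_{4} e_{6} - \frac{7}{3} e_{1} e_{2} e_{5} + 3 e_{1} e_{3} e_{6} + \frac{3}{4} e_{1} e_{4} e_{6} - 4 e_{2} e_{3} e_{6} - e_{2} e_{4} e_{6} + \frac{3}{2} e_{1} e_{2} e_{4} e_{6} - \frac{14}{3} e_{1} e_{3} e_{4} e_{5}
Answer: 3 e_{1} e_{2} e_{4} e_{6} - \frac{28}{3} e_{1} e_{3} e_{4} e_{5}


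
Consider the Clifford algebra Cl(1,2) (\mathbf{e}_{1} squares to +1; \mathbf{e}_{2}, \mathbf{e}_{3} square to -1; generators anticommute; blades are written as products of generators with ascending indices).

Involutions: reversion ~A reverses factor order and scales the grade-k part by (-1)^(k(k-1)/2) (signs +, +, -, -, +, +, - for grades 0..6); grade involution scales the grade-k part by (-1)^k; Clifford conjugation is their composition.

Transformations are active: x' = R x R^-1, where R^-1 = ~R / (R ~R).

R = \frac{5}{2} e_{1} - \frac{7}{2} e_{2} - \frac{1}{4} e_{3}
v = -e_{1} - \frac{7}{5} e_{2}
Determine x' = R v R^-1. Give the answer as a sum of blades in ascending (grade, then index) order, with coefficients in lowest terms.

~R = \frac{5}{2} e_{1} - \frac{7}{2} e_{2} - \frac{1}{4} e_{3}, and R ~R = -\frac{97}{16}, so R^-1 = ~R / (-\frac{97}{16}).
R v = -\frac{37}{5} - 7 e_{1} e_{2} - \frac{1}{4} e_{1} e_{3} - \frac{7}{20} e_{2} e_{3}
Answer: \frac{689}{97} e_{1} - \frac{693}{97} e_{2} - \frac{296}{485} e_{3}
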